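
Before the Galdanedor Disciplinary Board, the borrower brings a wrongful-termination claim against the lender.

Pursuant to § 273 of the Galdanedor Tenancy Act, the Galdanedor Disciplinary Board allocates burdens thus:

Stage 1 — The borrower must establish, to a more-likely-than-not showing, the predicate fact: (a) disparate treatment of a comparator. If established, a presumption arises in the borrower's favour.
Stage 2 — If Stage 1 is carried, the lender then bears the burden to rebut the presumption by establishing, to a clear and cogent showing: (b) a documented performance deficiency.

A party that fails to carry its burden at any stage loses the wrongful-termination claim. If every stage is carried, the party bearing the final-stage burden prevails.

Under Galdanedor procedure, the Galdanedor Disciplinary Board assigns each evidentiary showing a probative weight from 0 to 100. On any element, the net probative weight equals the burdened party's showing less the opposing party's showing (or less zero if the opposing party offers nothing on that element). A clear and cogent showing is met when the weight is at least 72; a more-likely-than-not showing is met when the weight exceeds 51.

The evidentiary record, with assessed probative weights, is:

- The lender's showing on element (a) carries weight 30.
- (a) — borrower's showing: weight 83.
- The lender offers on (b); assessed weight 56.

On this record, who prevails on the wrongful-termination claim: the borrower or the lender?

Stage 1 — burden on borrower; standard: a more-likely-than-not showing (weight exceeds 51).
    (a): 83 − 30 = 53 > 51 [met]
  All elements met. The burden passes to the lender.
Stage 2 — burden on lender; standard: a clear and cogent showing (weight is at least 72).
    (b): 56 < 72 [not met]
  Not every element is met, so the lender fails to carry Stage 2.
The analysis ends at Stage 2; the borrower prevails.

borrower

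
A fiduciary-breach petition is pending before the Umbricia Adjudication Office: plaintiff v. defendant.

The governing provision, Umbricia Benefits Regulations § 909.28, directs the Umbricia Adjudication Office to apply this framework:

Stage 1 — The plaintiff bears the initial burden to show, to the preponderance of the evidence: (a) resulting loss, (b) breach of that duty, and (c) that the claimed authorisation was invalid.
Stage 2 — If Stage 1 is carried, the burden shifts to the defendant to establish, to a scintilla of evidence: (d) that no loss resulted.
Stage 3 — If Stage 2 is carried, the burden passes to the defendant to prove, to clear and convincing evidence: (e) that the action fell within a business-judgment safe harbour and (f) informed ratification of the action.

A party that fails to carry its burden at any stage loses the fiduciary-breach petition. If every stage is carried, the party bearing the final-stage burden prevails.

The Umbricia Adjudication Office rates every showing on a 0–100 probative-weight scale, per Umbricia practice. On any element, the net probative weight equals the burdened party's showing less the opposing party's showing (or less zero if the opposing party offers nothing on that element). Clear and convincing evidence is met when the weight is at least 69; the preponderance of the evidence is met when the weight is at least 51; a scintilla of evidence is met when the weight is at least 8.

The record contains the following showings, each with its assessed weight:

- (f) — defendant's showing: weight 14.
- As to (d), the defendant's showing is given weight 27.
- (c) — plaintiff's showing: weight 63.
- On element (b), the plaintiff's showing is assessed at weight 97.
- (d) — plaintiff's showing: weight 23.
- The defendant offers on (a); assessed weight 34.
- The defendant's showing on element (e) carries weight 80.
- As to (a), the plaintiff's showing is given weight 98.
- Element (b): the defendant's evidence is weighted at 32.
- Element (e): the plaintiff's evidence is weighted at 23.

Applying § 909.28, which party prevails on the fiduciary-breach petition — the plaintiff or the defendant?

At Stage 1 the plaintiff must meet the preponderance of the evidence (weight is at least 51): on (a) the weight is 98 less the opposing 34 gives net 64, which does reach 51, so (a) meets the standard; on (b) the weight is 97 less the opposing 32 gives net 65, ≥ 51, so (b) meets the standard; on (c) the weight is 63, ≥ 51, so (c) meets the standard.
  All elements met. The burden passes to the defendant.
At Stage 2 the defendant must meet a scintilla of evidence (weight is at least 8): on (d) the weight is 27 less the opposing 23 gives net 4, < 8, so (d) does not meet the standard.
  Stage 2 not carried; the defendant fails its burden.
The plaintiff prevails.

plaintiff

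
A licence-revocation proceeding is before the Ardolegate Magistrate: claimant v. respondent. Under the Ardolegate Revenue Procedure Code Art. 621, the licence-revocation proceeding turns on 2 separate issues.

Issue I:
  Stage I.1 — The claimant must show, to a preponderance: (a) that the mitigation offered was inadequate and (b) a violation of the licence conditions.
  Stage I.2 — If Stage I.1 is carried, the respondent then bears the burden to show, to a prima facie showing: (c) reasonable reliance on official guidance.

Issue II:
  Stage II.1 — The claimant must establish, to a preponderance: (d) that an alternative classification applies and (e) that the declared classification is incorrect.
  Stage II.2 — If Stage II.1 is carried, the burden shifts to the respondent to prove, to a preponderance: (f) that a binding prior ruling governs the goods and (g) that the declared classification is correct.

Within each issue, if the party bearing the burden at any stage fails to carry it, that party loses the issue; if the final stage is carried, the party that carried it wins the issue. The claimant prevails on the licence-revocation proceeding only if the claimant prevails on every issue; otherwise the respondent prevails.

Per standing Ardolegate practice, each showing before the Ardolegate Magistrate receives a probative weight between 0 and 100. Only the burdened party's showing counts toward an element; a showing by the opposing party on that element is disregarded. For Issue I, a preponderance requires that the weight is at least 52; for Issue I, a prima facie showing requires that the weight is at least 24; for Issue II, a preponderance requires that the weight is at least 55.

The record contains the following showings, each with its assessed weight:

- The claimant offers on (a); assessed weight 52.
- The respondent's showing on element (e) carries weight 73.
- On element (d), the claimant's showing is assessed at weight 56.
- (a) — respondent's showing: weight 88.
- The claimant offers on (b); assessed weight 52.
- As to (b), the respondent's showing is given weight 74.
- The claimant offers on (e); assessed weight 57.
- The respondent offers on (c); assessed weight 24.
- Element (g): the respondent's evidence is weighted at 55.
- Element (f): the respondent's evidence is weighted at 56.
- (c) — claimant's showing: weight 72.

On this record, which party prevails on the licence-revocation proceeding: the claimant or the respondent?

respondent

— Issue I —
Stage I.1 (claimant, a preponderance, weight is at least 52): (a) 52 (respondent's 88 disregarded) ≥ 52 — meets; (b) 52 (respondent's 74 disregarded) ≥ 52 — meets.
  All elements met. The burden passes to the respondent.
Stage I.2 (respondent, a prima facie showing, weight is at least 24): (c) 24 (claimant's 72 disregarded) ≥ 24 — meets.
  Stage I.2 carried; the final stage is satisfied.
With every stage satisfied, the respondent prevails on this issue.
— Issue II —
Stage II.1 — burden on claimant; standard: a preponderance (weight is at least 55).
    (d): 56 ≥ 55 [met]
    (e): 57 (respondent's 73 disregarded) ≥ 55 [met]
  Stage II.1 is satisfied; the onus moves to the respondent.
Stage II.2 — burden on respondent; standard: a preponderance (weight is at least 55).
    (f): 56 ≥ 55 [met]
    (g): 55 ≥ 55 [met]
  Stage II.2 carried; the final stage is satisfied.
All stages carried — the respondent prevails on this issue.
Per-issue: Issue I → respondent; Issue II → respondent. The claimant must prevail on every issue; overall, the respondent prevails.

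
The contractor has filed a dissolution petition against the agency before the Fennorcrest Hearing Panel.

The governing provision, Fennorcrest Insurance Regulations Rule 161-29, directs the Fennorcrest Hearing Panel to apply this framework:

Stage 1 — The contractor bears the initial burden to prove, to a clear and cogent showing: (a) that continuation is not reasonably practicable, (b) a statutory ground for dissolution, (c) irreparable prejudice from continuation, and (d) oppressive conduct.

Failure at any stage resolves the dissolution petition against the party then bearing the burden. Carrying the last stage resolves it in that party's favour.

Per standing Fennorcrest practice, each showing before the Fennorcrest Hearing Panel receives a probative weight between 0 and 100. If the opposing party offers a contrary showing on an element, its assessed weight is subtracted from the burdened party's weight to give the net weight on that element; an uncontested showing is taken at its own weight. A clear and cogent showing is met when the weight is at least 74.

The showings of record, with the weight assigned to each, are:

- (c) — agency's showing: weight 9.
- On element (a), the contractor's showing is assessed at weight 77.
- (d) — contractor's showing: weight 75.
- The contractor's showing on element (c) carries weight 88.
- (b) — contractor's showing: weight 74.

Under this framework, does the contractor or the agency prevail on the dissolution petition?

contractor

Stage 1 — burden on contractor; standard: a clear and cogent showing (weight is at least 74).
    (a): 77 ≥ 74 [met]
    (b): 74 ≥ 74 [met]
    (c): 88 − 9 = 79 ≥ 74 [met]
    (d): 75 ≥ 74 [met]
  Stage 1 carried; the final stage is satisfied.
All stages carried — the contractor prevails.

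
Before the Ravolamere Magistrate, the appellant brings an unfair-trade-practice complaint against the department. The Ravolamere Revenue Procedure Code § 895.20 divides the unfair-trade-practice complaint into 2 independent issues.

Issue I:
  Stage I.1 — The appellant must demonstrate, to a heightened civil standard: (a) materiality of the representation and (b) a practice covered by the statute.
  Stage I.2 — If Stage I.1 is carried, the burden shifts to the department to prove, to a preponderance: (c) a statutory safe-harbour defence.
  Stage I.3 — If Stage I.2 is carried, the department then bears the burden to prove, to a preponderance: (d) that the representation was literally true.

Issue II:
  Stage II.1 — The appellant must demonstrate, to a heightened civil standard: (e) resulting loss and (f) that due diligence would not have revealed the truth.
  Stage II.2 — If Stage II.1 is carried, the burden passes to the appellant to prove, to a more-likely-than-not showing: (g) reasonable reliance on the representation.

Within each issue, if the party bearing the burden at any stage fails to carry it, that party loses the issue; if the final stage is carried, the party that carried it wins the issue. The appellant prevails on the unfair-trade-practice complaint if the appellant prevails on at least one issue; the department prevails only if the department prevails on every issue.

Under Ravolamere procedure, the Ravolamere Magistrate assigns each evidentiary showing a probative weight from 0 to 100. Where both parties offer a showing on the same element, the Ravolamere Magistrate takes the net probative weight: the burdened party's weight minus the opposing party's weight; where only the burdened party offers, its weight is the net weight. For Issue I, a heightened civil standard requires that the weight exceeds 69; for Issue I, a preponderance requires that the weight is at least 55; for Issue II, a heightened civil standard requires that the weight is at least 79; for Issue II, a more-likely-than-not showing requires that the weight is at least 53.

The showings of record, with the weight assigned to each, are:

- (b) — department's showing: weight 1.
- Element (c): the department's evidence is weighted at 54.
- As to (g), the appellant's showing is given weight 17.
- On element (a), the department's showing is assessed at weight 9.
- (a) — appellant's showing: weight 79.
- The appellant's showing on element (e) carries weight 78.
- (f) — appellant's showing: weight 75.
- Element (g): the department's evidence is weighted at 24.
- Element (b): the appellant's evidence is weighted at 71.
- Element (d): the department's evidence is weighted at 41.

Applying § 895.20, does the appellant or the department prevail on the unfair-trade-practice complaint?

— Issue I —
At Stage I.1 the appellant must meet a heightened civil standard (weight exceeds 69): on (a) the weight is 79 less the opposing 9 gives net 70, > 69, so (a) meets the standard; on (b) the weight is 71 less the opposing 1 gives net 70, > 69, so (b) meets the standard.
  Stage I.1 carried; the burden shifts to the department.
At Stage I.2 the department must meet a preponderance (weight is at least 55): on (c) the weight is 54, which does not reach 55, so (c) does not meet the standard.
  Not every element is met, so the department fails to carry Stage I.2.
The analysis ends at Stage I.2; the appellant prevails on this issue.
— Issue II —
Stage II.1 — burden on appellant; standard: a heightened civil standard (weight is at least 79).
    (e): 78 < 79 [not met]
    (f): 75 < 79 [not met]
  The appellant does not carry Stage II.1.
The analysis ends at Stage II.1; the department prevails on this issue.
Per-issue: Issue I → appellant; Issue II → department. The appellant must prevail on at least one issue; overall, the appellant prevails.

appellant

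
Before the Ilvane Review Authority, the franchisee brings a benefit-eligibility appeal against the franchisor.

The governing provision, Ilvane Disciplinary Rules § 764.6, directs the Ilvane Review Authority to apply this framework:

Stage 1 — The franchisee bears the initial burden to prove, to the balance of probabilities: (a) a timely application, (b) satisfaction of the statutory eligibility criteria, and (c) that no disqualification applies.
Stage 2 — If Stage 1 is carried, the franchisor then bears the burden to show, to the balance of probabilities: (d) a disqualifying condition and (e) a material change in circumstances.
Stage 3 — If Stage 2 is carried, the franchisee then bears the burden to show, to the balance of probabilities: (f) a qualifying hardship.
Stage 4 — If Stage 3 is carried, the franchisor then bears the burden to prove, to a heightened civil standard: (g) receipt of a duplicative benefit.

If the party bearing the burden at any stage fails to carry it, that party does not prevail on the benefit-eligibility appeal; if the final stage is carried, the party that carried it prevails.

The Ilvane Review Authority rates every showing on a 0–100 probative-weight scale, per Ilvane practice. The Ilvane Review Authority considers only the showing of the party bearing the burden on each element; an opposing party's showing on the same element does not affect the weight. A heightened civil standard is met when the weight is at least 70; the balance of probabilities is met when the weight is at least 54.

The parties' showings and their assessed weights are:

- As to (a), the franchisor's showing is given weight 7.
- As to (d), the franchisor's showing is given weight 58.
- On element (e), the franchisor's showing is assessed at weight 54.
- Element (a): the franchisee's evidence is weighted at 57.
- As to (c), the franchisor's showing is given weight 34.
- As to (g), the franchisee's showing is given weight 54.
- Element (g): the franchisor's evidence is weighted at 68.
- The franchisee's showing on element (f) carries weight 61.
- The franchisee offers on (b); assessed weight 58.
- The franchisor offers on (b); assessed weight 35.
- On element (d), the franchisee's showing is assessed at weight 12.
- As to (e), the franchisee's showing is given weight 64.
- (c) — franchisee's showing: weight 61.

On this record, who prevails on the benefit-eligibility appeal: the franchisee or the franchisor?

franchisee

At Stage 1 the franchisee must meet the balance of probabilities (weight is at least 54): on (a) the weight is 57 (the franchisor's 7 is given no effect), which does reach 54, so (a) meets the standard; on (b) the weight is 58 (the franchisor's 35 is given no effect), ≥ 54, so (b) meets the standard; on (c) the weight is 61 (the franchisor's 34 is given no effect), which does reach 54, so (c) meets the standard.
  Stage 1 is satisfied; the onus moves to the franchisor.
At Stage 2 the franchisor must meet the balance of probabilities (weight is at least 54): on (d) the weight is 58 (the franchisee's 12 is given no effect), which does reach 54, so (d) meets the standard; on (e) the weight is 54 (the franchisee's 64 is given no effect), which does reach 54, so (e) meets the standard.
  All elements met. The burden passes to the franchisee.
At Stage 3 the franchisee must meet the balance of probabilities (weight is at least 54): on (f) the weight is 61, which does reach 54, so (f) meets the standard.
  Stage 3 carried; the burden shifts to the franchisor.
At Stage 4 the franchisor must meet a heightened civil standard (weight is at least 70): on (g) the weight is 68 (the franchisee's 54 is given no effect), which does not reach 70, so (g) does not meet the standard.
  The franchisor does not carry Stage 4.
The analysis ends at Stage 4; the franchisee prevails.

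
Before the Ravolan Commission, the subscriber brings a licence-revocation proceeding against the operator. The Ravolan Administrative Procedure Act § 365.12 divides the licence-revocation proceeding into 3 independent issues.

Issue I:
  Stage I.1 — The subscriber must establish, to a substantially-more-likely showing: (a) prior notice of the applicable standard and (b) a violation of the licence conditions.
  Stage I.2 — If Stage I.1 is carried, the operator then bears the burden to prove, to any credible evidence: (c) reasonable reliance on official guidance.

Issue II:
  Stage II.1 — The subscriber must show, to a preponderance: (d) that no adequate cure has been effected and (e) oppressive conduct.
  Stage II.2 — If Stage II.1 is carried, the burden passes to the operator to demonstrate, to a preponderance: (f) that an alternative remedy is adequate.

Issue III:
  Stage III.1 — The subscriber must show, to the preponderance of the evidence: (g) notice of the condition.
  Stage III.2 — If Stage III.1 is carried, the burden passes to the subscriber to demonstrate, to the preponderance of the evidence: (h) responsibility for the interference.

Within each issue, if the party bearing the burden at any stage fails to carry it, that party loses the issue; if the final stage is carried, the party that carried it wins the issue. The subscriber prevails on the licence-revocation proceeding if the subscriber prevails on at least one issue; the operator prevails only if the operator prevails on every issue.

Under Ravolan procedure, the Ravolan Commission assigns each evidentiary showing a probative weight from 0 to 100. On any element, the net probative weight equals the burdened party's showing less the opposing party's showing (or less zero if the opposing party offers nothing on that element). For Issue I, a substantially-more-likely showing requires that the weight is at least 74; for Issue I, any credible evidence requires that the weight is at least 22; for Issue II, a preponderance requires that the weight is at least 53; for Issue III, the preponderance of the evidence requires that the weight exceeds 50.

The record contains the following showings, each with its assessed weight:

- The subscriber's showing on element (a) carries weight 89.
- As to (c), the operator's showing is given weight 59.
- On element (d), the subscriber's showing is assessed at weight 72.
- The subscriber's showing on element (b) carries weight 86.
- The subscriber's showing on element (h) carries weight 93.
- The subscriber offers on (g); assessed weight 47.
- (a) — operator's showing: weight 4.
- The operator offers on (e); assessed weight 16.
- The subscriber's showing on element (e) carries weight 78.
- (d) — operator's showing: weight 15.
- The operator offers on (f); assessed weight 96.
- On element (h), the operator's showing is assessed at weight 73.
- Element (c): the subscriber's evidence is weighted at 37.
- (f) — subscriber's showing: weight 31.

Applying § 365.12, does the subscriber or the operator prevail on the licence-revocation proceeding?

operator

— Issue I —
Stage I.1 — burden on subscriber; standard: a substantially-more-likely showing (weight is at least 74).
    (a): 89 − 4 = 85 ≥ 74 [met]
    (b): 86 ≥ 74 [met]
  Stage I.1 is satisfied; the onus moves to the operator.
Stage I.2 — burden on operator; standard: any credible evidence (weight is at least 22).
    (c): 59 − 37 = 22 ≥ 22 [met]
  The operator carries the last stage.
All stages carried — the operator prevails on this issue.
— Issue II —
Stage II.1 — burden on subscriber; standard: a preponderance (weight is at least 53).
    (d): 72 − 15 = 57 ≥ 53 [met]
    (e): 78 − 16 = 62 ≥ 53 [met]
  Stage II.1 is satisfied; the onus moves to the operator.
Stage II.2 — burden on operator; standard: a preponderance (weight is at least 53).
    (f): 96 − 31 = 65 ≥ 53 [met]
  All elements met at the final stage.
Every stage carried; the operator prevails on this issue.
— Issue III —
At Stage III.1 the subscriber must meet the preponderance of the evidence (weight exceeds 50): on (g) the weight is 47, which does not exceed 50, so (g) does not meet the standard.
  The subscriber does not carry Stage III.1.
The analysis ends at Stage III.1; the operator prevails on this issue.
Per-issue: Issue I → operator; Issue II → operator; Issue III → operator. The subscriber must prevail on at least one issue; overall, the operator prevails.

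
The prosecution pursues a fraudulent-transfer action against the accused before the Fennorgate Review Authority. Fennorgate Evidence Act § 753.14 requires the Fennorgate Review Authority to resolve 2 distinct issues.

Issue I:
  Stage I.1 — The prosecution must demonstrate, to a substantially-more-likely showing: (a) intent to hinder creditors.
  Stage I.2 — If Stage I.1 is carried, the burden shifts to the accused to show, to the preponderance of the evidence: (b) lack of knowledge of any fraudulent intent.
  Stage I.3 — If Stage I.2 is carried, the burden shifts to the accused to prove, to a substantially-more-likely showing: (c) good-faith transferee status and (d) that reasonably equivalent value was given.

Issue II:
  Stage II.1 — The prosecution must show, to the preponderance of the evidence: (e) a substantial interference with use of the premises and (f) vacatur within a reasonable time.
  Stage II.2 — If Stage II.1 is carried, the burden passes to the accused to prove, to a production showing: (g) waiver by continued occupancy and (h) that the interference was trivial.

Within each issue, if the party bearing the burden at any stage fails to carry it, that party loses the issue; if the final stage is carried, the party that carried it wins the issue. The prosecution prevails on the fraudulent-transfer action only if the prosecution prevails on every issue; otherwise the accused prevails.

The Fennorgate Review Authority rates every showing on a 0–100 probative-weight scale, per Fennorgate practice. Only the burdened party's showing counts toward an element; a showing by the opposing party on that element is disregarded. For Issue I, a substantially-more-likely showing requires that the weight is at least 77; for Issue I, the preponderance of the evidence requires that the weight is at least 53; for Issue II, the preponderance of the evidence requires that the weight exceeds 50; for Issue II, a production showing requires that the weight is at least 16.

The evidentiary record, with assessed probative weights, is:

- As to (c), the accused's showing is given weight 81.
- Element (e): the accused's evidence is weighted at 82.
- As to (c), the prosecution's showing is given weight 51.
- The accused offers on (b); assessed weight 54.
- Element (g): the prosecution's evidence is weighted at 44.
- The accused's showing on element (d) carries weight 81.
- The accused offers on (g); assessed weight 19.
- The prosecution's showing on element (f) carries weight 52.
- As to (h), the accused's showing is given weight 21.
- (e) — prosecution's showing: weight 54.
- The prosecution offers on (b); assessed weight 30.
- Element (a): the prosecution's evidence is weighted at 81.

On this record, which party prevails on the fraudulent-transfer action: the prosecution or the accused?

accused

— Issue I —
At Stage I.1 the prosecution must meet a substantially-more-likely showing (weight is at least 77): on (a) the weight is 81, which does reach 77, so (a) meets the standard.
  Stage I.1 carried; the burden shifts to the accused.
At Stage I.2 the accused must meet the preponderance of the evidence (weight is at least 53): on (b) the weight is 54 (the prosecution's 30 is given no effect), which does reach 53, so (b) meets the standard.
  Stage I.2 is satisfied; the accused continues to bear the burden.
At Stage I.3 the accused must meet a substantially-more-likely showing (weight is at least 77): on (c) the weight is 81 (the prosecution's 51 is given no effect), which does reach 77, so (c) meets the standard; on (d) the weight is 81, which does reach 77, so (d) meets the standard.
  All elements met at the final stage.
Every stage carried; the accused prevails on this issue.
— Issue II —
Stage II.1 (prosecution, the preponderance of the evidence, weight exceeds 50): (e) 54 (accused's 82 disregarded) > 50 — meets; (f) 52 > 50 — meets.
  Stage II.1 carried; the burden shifts to the accused.
Stage II.2 (accused, a production showing, weight is at least 16): (g) 19 (prosecution's 44 disregarded) ≥ 16 — meets; (h) 21 ≥ 16 — meets.
  The accused carries the last stage.
Every stage carried; the accused prevails on this issue.
Per-issue: Issue I → accused; Issue II → accused. The prosecution must prevail on every issue; overall, the accused prevails.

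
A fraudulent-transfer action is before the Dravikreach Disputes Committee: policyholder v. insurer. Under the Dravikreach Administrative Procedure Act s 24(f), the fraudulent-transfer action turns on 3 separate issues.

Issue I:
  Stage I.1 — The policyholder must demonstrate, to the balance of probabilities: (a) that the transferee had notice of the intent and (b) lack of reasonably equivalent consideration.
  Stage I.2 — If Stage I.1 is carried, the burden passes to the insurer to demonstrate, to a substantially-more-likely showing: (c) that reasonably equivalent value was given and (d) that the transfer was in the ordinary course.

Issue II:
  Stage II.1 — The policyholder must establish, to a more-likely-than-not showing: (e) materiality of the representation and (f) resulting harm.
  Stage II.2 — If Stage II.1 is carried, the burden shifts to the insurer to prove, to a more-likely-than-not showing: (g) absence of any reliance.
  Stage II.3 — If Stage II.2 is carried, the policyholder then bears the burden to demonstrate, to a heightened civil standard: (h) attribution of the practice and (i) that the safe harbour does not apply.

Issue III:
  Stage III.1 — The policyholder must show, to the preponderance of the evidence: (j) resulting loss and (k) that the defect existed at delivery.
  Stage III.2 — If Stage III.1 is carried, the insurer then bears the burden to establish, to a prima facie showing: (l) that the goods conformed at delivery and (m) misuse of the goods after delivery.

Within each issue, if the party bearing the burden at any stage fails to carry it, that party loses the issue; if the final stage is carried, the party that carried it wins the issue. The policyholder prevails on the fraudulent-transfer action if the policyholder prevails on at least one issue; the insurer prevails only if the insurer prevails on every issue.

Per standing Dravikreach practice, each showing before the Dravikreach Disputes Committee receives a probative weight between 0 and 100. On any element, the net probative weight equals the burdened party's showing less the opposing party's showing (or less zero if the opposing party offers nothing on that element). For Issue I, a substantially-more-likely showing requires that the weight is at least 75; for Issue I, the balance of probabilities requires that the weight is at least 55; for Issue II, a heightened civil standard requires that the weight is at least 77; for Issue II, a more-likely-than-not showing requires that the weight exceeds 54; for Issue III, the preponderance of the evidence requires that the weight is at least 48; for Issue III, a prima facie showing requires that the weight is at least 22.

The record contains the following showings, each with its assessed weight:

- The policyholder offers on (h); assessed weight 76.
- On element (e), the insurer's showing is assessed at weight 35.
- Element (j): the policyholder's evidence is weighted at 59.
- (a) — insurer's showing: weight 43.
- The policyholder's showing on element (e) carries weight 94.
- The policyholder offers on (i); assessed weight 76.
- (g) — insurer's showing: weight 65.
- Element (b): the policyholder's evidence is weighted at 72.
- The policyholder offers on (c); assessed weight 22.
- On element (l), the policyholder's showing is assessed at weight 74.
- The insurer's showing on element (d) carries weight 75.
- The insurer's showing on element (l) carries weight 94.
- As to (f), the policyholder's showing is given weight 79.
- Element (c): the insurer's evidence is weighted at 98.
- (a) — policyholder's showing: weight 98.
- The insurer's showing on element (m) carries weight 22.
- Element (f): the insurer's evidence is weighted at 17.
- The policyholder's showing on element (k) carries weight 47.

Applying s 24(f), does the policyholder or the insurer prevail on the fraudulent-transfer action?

insurer

— Issue I —
Stage I.1 — burden on policyholder; standard: the balance of probabilities (weight is at least 55).
    (a): 98 − 43 = 55 ≥ 55 [met]
    (b): 72 ≥ 55 [met]
  Stage I.1 is satisfied; the onus moves to the insurer.
Stage I.2 — burden on insurer; standard: a substantially-more-likely showing (weight is at least 75).
    (c): 98 − 22 = 76 ≥ 75 [met]
    (d): 75 ≥ 75 [met]
  Stage I.2 carried; the final stage is satisfied.
Every stage carried; the insurer prevails on this issue.
— Issue II —
At Stage II.1 the policyholder must meet a more-likely-than-not showing (weight exceeds 54): on (e) the weight is 94 less the opposing 35 gives net 59, > 54, so (e) meets the standard; on (f) the weight is 79 less the opposing 17 gives net 62, > 54, so (f) meets the standard.
  The policyholder carries Stage II.1; the insurer now bears the burden.
At Stage II.2 the insurer must meet a more-likely-than-not showing (weight exceeds 54): on (g) the weight is 65, which does exceed 54, so (g) meets the standard.
  All elements met. The burden passes to the policyholder.
At Stage II.3 the policyholder must meet a heightened civil standard (weight is at least 77): on (h) the weight is 76, < 77, so (h) does not meet the standard; on (i) the weight is 76, which does not reach 77, so (i) does not meet the standard.
  Stage II.3 not carried; the policyholder fails its burden.
The insurer prevails on this issue.
— Issue III —
Stage III.1 (policyholder, the preponderance of the evidence, weight is at least 48): (j) 59 ≥ 48 — meets; (k) 47 < 48 — fails.
  The policyholder does not carry Stage III.1.
The analysis ends at Stage III.1; the insurer prevails on this issue.
Per-issue: Issue I → insurer; Issue II → insurer; Issue III → insurer. The policyholder must prevail on at least one issue; overall, the insurer prevails.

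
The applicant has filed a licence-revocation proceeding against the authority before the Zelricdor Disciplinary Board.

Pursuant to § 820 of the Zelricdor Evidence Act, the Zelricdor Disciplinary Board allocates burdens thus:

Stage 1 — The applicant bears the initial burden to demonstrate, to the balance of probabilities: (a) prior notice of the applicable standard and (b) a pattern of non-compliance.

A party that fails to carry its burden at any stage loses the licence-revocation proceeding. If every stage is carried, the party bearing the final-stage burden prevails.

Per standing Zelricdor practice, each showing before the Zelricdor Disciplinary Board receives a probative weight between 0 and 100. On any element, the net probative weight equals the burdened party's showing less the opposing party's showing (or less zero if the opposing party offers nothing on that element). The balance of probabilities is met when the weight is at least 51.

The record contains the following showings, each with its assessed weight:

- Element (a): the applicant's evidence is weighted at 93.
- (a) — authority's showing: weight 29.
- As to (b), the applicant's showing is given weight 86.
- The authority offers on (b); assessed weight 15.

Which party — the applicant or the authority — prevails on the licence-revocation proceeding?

Stage 1 (applicant, the balance of probabilities, weight is at least 51): (a) net 93−29=64 ≥ 51 — meets; (b) net 86−15=71 ≥ 51 — meets.
  The applicant carries the last stage.
With every stage satisfied, the applicant prevails.

applicant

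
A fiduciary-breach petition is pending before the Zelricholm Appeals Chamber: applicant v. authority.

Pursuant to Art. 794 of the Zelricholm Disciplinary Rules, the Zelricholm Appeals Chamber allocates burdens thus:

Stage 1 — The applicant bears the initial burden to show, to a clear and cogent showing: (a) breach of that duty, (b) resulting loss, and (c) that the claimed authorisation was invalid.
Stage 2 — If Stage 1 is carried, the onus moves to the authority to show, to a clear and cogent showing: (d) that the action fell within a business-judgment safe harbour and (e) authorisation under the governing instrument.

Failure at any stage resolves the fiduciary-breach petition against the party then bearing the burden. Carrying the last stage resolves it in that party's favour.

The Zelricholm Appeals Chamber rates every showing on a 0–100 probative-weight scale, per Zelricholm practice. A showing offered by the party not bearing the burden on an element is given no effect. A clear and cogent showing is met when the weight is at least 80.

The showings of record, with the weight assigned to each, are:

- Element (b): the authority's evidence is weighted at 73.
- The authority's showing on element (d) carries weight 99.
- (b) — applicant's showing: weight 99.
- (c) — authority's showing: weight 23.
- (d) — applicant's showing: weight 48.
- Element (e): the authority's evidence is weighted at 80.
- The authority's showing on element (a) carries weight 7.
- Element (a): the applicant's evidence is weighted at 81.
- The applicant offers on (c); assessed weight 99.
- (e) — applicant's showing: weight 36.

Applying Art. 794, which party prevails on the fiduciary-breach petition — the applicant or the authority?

authority

Stage 1 — burden on applicant; standard: a clear and cogent showing (weight is at least 80).
    (a): 81 (authority's 7 disregarded) ≥ 80 [met]
    (b): 99 (authority's 73 disregarded) ≥ 80 [met]
    (c): 99 (authority's 23 disregarded) ≥ 80 [met]
  Stage 1 is satisfied; the onus moves to the authority.
Stage 2 — burden on authority; standard: a clear and cogent showing (weight is at least 80).
    (d): 99 (applicant's 48 disregarded) ≥ 80 [met]
    (e): 80 (applicant's 36 disregarded) ≥ 80 [met]
  All elements met at the final stage.
All stages carried — the authority prevails.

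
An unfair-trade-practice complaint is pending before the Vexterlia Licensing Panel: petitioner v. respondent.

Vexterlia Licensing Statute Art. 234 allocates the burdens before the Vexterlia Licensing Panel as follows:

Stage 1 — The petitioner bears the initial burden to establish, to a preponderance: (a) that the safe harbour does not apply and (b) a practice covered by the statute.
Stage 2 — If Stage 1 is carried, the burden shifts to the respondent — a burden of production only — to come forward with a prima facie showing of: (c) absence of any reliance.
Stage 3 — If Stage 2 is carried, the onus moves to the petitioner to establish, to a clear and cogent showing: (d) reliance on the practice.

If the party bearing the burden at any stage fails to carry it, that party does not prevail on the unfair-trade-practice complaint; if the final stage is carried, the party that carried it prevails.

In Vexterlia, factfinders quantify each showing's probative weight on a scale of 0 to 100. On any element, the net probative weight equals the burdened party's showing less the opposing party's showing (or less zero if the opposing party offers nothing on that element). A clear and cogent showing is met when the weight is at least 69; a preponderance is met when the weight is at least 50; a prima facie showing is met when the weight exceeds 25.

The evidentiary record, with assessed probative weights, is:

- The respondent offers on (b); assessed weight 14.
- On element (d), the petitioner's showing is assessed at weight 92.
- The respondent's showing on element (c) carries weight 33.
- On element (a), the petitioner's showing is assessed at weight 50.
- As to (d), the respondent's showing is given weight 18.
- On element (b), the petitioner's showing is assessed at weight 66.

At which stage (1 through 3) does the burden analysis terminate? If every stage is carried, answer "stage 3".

Stage 1 (petitioner, a preponderance, weight is at least 50): (a) 50 ≥ 50 — meets; (b) net 66−14=52 ≥ 50 — meets.
  Stage 1 is satisfied; the onus moves to the respondent.
Stage 2 (respondent, a prima facie showing, weight exceeds 25): (c) 33 > 25 — meets.
  Stage 2 carried; the burden shifts to the petitioner.
Stage 3 (petitioner, a clear and cogent showing, weight is at least 69): (d) net 92−18=74 ≥ 69 — meets.
  The petitioner carries the last stage.
All stages carried — the petitioner prevails.

stage 3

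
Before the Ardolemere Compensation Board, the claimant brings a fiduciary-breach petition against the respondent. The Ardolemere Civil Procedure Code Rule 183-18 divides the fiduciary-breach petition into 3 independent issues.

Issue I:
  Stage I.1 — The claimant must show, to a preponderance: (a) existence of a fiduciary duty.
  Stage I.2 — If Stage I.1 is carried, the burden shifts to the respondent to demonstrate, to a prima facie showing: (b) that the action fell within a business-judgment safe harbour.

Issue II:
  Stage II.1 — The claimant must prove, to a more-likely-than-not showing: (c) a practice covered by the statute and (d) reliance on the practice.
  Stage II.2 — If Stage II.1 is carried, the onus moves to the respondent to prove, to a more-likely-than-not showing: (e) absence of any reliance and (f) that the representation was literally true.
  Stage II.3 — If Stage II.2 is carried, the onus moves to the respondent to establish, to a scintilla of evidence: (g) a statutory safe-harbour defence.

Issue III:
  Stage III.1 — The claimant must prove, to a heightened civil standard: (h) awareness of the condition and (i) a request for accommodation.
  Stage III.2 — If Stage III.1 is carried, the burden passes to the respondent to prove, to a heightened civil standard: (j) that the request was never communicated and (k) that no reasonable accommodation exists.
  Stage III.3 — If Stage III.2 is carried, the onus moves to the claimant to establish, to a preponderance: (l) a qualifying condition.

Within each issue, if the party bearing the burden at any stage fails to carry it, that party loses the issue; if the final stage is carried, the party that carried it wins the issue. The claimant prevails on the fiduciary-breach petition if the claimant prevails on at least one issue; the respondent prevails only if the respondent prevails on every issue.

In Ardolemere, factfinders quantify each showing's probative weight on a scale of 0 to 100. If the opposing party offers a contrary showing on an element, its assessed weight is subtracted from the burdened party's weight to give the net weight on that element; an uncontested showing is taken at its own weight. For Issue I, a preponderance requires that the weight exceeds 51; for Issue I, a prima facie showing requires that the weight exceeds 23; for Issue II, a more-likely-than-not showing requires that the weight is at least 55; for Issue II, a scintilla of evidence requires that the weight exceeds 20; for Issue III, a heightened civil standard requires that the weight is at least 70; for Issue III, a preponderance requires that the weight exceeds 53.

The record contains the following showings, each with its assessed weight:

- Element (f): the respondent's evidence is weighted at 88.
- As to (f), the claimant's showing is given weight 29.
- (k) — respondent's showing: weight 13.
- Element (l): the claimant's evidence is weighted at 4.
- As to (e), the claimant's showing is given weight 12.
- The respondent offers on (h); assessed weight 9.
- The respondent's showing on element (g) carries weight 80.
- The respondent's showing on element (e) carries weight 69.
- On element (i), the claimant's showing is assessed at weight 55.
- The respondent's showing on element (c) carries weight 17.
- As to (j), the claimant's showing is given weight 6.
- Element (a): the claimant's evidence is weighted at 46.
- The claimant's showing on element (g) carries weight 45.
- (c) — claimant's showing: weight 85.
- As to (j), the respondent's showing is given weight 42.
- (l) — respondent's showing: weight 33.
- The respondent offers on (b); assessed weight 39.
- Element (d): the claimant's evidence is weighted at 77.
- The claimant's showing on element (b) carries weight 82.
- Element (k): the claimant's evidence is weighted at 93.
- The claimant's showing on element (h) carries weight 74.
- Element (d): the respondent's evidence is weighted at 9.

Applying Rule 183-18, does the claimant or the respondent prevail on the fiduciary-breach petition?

— Issue I —
At Stage I.1 the claimant must meet a preponderance (weight exceeds 51): on (a) the weight is 46, ≤ 51, so (a) does not meet the standard.
  Not every element is met, so the claimant fails to carry Stage I.1.
The analysis ends at Stage I.1; the respondent prevails on this issue.
— Issue II —
Stage II.1 — burden on claimant; standard: a more-likely-than-not showing (weight is at least 55).
    (c): 85 − 17 = 68 ≥ 55 [met]
    (d): 77 − 9 = 68 ≥ 55 [met]
  Stage II.1 is satisfied; the onus moves to the respondent.
Stage II.2 — burden on respondent; standard: a more-likely-than-not showing (weight is at least 55).
    (e): 69 − 12 = 57 ≥ 55 [met]
    (f): 88 − 29 = 59 ≥ 55 [met]
  Stage II.2 is satisfied; the respondent continues to bear the burden.
Stage II.3 — burden on respondent; standard: a scintilla of evidence (weight exceeds 20).
    (g): 80 − 45 = 35 > 20 [met]
  Stage II.3 carried; the final stage is satisfied.
Every stage carried; the respondent prevails on this issue.
— Issue III —
Stage III.1 (claimant, a heightened civil standard, weight is at least 70): (h) net 74−9=65 < 70 — fails; (i) 55 < 70 — fails.
  The claimant does not carry Stage III.1.
So the respondent prevails on this issue.
Per-issue: Issue I → respondent; Issue II → respondent; Issue III → respondent. The claimant must prevail on at least one issue; overall, the respondent prevails.

respondent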